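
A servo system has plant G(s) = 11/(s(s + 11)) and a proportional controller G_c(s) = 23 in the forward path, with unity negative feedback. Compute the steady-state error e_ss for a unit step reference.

0

The open loop G_c(s)G(s) has a pole at the origin (type 1), so the static position error constant is infinite and e_ss = 1/(1+∞) = 0.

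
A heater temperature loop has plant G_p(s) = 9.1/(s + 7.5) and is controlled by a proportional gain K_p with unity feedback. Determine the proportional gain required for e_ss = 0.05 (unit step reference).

For a type-0 loop with proportional control, e_ss = 1/(1 + K_p·G_p(0)).
G_p(0) = 1.213. Require 1/(1 + K_p·1.213) = 0.05, so 1 + 1.213·K_p = 20.
K_p = (20 − 1)/1.213 = 15.7.

K_p = 15.7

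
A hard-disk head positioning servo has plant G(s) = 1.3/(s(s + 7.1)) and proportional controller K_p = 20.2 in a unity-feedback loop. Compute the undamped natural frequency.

ω_n = 5.12 rad/s

The closed-loop denominator is s(s+7.1) + 20.2·1.3 = s² + 7.1s + 26.26.
Matching s² + 2ζω_n s + ω_n²: ω_n = √26.26 = 5.124 rad/s and 2ζω_n = 7.1, so ζ = 7.1/(2·5.124) = 0.693.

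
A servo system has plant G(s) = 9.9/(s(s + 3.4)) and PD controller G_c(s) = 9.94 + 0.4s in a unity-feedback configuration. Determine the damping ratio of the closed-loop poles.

Forward path: (9.94 + 0.4s)·9.9/(s(s+3.4)). The closed-loop characteristic equation is s² + (3.4 + 9.9·0.4)s + 9.9·9.94 = 0.
That is s² + 7.36s + 98.41 = 0, so ω_n = 9.92 rad/s and ζ = 7.36/(2·9.92) = 0.371.

ζ = 0.371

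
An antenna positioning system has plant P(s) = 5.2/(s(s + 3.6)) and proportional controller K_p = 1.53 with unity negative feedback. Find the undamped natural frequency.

With unity feedback the closed-loop characteristic equation is s² + 3.6s + 1.53·5.2 = s² + 3.6s + 7.956 = 0.
Matching s² + 2ζω_n s + ω_n²: ω_n = √7.956 = 2.821 rad/s and 2ζω_n = 3.6, so ζ = 3.6/(2·2.821) = 0.638.

ω_n = 2.82 rad/s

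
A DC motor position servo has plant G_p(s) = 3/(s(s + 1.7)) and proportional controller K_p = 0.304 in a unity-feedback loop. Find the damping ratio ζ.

ζ = 0.89

1 + K_p·G_p(s) = 0 gives s² + 1.7s + 0.912 = 0.
Matching s² + 2ζω_n s + ω_n²: ω_n = √0.912 = 0.955 rad/s and 2ζω_n = 1.7, so ζ = 1.7/(2·0.955) = 0.89.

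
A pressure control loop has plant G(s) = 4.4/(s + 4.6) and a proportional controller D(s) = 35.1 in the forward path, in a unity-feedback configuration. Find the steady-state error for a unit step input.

0.0289

The loop is type 0. Static position error constant K_pos = D(0)·G(0) = 35.1·0.9565 = 33.57.
Steady-state error to a unit step: e_ss = 1/(1+K_pos) = 1/34.57 = 0.0289.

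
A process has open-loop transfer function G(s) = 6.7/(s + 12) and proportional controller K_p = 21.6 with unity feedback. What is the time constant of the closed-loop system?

τ = 0.00638 s

Closed-loop transfer function: T(s) = K_p·G(s)/(1 + K_p·G(s)) = 144.7/(s + 12 + 144.7) = 144.7/(s + 156.7).
Time constant τ = 1/156.7 = 0.00638 s.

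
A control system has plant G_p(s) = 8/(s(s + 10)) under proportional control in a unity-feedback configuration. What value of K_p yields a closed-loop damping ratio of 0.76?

Closed-loop characteristic equation: s² + 10s + K_p·8 = 0.
So ω_n = √(8K_p) and 2ζω_n = 10, giving ζ = 10/(2√(8K_p)).
Setting ζ = 0.76: √(8K_p) = 10/(2·0.76) = 6.579, so K_p = 43.28/8 = 5.41.

K_p = 5.41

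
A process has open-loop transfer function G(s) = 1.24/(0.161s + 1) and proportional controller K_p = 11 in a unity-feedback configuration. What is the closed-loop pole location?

s = -90.93

Closed loop: T(s) = K_p·G/(1+K_p·G) = 13.64/(0.161s + 1 + 13.64), with pole at s = −(1 + 13.64)/0.161 = −90.93.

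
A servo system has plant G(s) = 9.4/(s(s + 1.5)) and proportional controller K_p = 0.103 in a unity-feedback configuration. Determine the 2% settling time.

T_s ≈ 5.33 s

Closed-loop characteristic equation: s² + 1.5s + 0.9682 = 0, so ω_n = 0.984 rad/s and ζ = 1.5/(2·0.984) = 0.7622.
2% settling time T_s ≈ 4/(ζω_n) = 4/0.75 = 5.33 s.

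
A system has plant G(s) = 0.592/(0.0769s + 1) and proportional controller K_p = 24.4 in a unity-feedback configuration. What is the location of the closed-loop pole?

Closed loop: T(s) = K_p·G/(1+K_p·G) = 14.44/(0.0769s + 1 + 14.44), with pole at s = −(1 + 14.44)/0.0769 = −200.8.

s = -200.8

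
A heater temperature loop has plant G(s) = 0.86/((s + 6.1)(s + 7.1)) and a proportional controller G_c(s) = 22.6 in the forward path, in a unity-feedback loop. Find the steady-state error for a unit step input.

0.69

The loop is type 0. Static position error constant K_pos = G_c(0)·G(0) = 22.6·0.01986 = 0.4488.
Steady-state error to a unit step: e_ss = 1/(1+K_pos) = 1/1.449 = 0.69.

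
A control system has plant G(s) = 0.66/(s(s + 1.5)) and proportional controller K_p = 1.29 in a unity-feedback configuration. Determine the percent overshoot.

Closed-loop characteristic equation: s² + 1.5s + 0.8514 = 0, so ω_n = 0.9227 rad/s and ζ = 1.5/(2·0.9227) = 0.8128.
%OS = 100·exp(−πζ/√(1−ζ²)) = 100·exp(−π·0.8128/√0.3393) = 1.25%.

1.25%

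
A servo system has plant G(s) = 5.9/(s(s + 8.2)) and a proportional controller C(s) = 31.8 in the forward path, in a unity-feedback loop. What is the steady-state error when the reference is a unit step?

0

The open loop C(s)G(s) has a pole at the origin (type 1), so the static position error constant is infinite and e_ss = 1/(1+∞) = 0.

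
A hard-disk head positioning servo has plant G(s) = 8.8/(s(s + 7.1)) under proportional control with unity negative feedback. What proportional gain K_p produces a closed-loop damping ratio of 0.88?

Closed-loop characteristic equation: s² + 7.1s + K_p·8.8 = 0.
So ω_n = √(8.8K_p) and 2ζω_n = 7.1, giving ζ = 7.1/(2√(8.8K_p)).
Setting ζ = 0.88: √(8.8K_p) = 7.1/(2·0.88) = 4.034, so K_p = 16.27/8.8 = 1.85.

K_p = 1.85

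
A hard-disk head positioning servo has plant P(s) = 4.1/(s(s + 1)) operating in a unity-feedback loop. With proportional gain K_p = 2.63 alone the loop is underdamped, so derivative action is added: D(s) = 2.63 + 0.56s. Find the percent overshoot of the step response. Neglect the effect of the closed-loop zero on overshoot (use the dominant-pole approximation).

Forward path: (2.63 + 0.56s)·4.1/(s(s+1)). The closed-loop characteristic equation is s² + (1 + 4.1·0.56)s + 4.1·2.63 = 0.
That is s² + 3.296s + 10.78 = 0, so ω_n = 3.284 rad/s and ζ = 3.296/(2·3.284) = 0.5019.
%OS = 100·exp(−πζ/√(1−ζ²)) = 16.2%.

16.2%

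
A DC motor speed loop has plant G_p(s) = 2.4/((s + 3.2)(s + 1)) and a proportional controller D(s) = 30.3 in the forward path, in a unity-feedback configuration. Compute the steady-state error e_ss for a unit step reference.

The loop is type 0. Static position error constant K_pos = D(0)·G_p(0) = 30.3·0.75 = 22.72.
Steady-state error to a unit step: e_ss = 1/(1+K_pos) = 1/23.72 = 0.0421.

0.0421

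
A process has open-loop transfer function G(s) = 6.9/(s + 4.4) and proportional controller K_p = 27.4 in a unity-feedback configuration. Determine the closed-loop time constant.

τ = 0.00517 s

Closed-loop transfer function: T(s) = K_p·G(s)/(1 + K_p·G(s)) = 189.1/(s + 4.4 + 189.1) = 189.1/(s + 193.5).
Time constant τ = 1/193.5 = 0.00517 s.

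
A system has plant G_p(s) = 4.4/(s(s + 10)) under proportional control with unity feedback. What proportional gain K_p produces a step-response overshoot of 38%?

From %OS = 100·exp(−πζ/√(1−ζ²)) = 38%, ζ = −ln(0.38)/√(π²+ln²(0.38)) = 0.2943.
Characteristic equation s² + 10s + 4.4K_p = 0 gives ζ = 10/(2√(4.4K_p)).
Setting ζ = 0.2943: √(4.4K_p) = 10/(2·0.2943) = 16.99, so K_p = 288.5/4.4 = 65.6.

K_p = 65.6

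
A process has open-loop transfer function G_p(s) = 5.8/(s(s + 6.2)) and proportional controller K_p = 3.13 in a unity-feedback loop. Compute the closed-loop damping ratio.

ζ = 0.728

1 + K_p·G_p(s) = 0 gives s² + 6.2s + 18.15 = 0.
So ω_n² = 18.15 ⇒ ω_n = 4.261 rad/s, and ζ = 6.2/(2ω_n) = 0.728.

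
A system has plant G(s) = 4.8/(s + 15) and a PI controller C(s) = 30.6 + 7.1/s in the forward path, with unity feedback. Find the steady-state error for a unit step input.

0

The open loop C(s)G(s) has a pole at the origin (type 1), so the static position error constant is infinite and e_ss = 1/(1+∞) = 0.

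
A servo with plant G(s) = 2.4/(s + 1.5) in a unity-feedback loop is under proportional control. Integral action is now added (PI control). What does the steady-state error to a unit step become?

0

The integrator makes K_pos = lim_{s→0} C(s)G(s) infinite, so e_ss = 1/(1+K_pos) = 0.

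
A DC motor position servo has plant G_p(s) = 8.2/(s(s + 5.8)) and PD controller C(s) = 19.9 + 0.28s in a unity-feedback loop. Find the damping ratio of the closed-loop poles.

ζ = 0.317

Forward path: (19.9 + 0.28s)·8.2/(s(s+5.8)). The closed-loop characteristic equation is s² + (5.8 + 8.2·0.28)s + 8.2·19.9 = 0.
That is s² + 8.096s + 163.2 = 0, so ω_n = 12.77 rad/s and ζ = 8.096/(2·12.77) = 0.3169.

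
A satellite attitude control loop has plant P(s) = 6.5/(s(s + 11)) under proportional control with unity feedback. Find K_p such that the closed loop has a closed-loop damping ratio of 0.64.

Closed-loop characteristic equation: s² + 11s + K_p·6.5 = 0.
So ω_n = √(6.5K_p) and 2ζω_n = 11, giving ζ = 11/(2√(6.5K_p)).
Setting ζ = 0.64: √(6.5K_p) = 11/(2·0.64) = 8.594, so K_p = 73.85/6.5 = 11.4.

K_p = 11.4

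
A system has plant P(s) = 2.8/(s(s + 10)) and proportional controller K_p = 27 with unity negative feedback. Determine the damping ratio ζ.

With unity feedback the closed-loop characteristic equation is s² + 10s + 27·2.8 = s² + 10s + 75.6 = 0.
So ω_n² = 75.6 ⇒ ω_n = 8.695 rad/s, and ζ = 10/(2ω_n) = 0.575.

ζ = 0.575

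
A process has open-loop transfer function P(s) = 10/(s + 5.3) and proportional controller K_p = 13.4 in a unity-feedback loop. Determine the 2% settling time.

Closed-loop transfer function: T(s) = K_p·P(s)/(1 + K_p·P(s)) = 134/(s + 5.3 + 134) = 134/(s + 139.3).
Time constant τ = 1/139.3 = 0.007179 s, so the 2% settling time is about 4τ = 0.0287 s.

T_s ≈ 0.0287 s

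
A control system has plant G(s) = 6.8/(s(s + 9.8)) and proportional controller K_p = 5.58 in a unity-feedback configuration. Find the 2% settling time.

T_s ≈ 0.816 s

From 1 + K_pG(s) = 0: s² + 9.8s + 37.94 = 0 ⇒ ω_n = 6.16, ζ = 0.7955.
2% settling time T_s ≈ 4/(ζω_n) = 4/4.9 = 0.816 s.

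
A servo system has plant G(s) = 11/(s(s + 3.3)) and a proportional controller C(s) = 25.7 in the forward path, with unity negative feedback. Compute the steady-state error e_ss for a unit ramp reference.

0.0117

The loop has one pole at the origin (type 1). Velocity error constant K_v = lim_{s→0} s·C(s)G(s) = 25.7·11/3.3 = 85.67.
Steady-state error to a unit ramp: e_ss = 1/K_v = 0.0117.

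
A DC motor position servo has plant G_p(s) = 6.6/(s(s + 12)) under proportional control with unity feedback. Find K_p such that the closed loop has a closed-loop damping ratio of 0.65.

Closed-loop characteristic equation: s² + 12s + K_p·6.6 = 0.
So ω_n = √(6.6K_p) and 2ζω_n = 12, giving ζ = 12/(2√(6.6K_p)).
Setting ζ = 0.65: √(6.6K_p) = 12/(2·0.65) = 9.231, so K_p = 85.21/6.6 = 12.9.

K_p = 12.9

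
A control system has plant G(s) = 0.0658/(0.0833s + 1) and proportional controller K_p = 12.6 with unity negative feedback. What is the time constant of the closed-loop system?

Closed loop: T(s) = K_p·G/(1+K_p·G) = 0.8291/(0.0833s + 1 + 0.8291), with pole at s = −(1 + 0.8291)/0.0833 = −21.96.
Closed-loop time constant τ = 1/21.96 = 0.0455 s.

τ = 0.0455 s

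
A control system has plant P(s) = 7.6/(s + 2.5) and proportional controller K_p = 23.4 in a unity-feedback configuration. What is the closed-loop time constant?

Closed-loop transfer function: T(s) = K_p·P(s)/(1 + K_p·P(s)) = 177.8/(s + 2.5 + 177.8) = 177.8/(s + 180.3).
Time constant τ = 1/180.3 = 0.00555 s.

τ = 0.00555 s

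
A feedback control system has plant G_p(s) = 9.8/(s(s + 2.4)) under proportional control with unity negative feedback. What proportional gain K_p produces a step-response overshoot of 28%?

K_p = 1.04

From %OS = 100·exp(−πζ/√(1−ζ²)) = 28%, ζ = −ln(0.28)/√(π²+ln²(0.28)) = 0.3755.
Characteristic equation s² + 2.4s + 9.8K_p = 0 gives ζ = 2.4/(2√(9.8K_p)).
Setting ζ = 0.3755: √(9.8K_p) = 2.4/(2·0.3755) = 3.195, so K_p = 10.21/9.8 = 1.04.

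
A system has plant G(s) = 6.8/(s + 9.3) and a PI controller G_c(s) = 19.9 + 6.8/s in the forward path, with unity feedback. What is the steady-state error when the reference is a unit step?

The open loop G_c(s)G(s) has a pole at the origin (type 1), so the static position error constant is infinite and e_ss = 1/(1+∞) = 0.

0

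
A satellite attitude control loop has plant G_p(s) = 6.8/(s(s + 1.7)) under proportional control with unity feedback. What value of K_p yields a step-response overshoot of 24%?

From %OS = 100·exp(−πζ/√(1−ζ²)) = 24%, ζ = −ln(0.24)/√(π²+ln²(0.24)) = 0.4136.
Characteristic equation s² + 1.7s + 6.8K_p = 0 gives ζ = 1.7/(2√(6.8K_p)).
Setting ζ = 0.4136: √(6.8K_p) = 1.7/(2·0.4136) = 2.055, so K_p = 4.224/6.8 = 0.621.

K_p = 0.621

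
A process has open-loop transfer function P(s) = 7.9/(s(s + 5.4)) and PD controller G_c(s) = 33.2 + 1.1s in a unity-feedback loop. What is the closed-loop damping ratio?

ζ = 0.435

Forward path: (33.2 + 1.1s)·7.9/(s(s+5.4)). The closed-loop characteristic equation is s² + (5.4 + 7.9·1.1)s + 7.9·33.2 = 0.
That is s² + 14.09s + 262.3 = 0, so ω_n = 16.2 rad/s and ζ = 14.09/(2·16.2) = 0.435.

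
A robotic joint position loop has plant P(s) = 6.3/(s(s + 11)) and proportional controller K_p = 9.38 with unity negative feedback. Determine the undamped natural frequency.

ω_n = 7.69 rad/s

The closed-loop denominator is s(s+11) + 9.38·6.3 = s² + 11s + 59.09.
So ω_n² = 59.09 ⇒ ω_n = 7.687 rad/s, and ζ = 11/(2ω_n) = 0.715.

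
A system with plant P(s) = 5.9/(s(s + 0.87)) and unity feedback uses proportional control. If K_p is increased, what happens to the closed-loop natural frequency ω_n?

increase

ω_n = √(5.9·K_p), which grows with K_p.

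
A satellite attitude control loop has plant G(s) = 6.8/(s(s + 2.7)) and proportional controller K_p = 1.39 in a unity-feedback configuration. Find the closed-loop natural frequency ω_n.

The closed-loop denominator is s(s+2.7) + 1.39·6.8 = s² + 2.7s + 9.452.
So ω_n² = 9.452 ⇒ ω_n = 3.074 rad/s, and ζ = 2.7/(2ω_n) = 0.439.

ω_n = 3.07 rad/s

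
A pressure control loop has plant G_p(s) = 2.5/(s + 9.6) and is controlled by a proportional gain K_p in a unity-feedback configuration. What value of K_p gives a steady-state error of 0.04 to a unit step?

K_p = 92.2

For a type-0 loop with proportional control, e_ss = 1/(1 + K_p·G_p(0)).
G_p(0) = 0.2604. Require 1/(1 + K_p·0.2604) = 0.04, so 1 + 0.2604·K_p = 25.
K_p = (25 − 1)/0.2604 = 92.2.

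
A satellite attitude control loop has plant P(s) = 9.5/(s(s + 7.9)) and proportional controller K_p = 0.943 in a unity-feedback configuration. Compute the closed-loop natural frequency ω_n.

The closed-loop denominator is s(s+7.9) + 0.943·9.5 = s² + 7.9s + 8.958.
Matching s² + 2ζω_n s + ω_n²: ω_n = √8.958 = 2.993 rad/s and 2ζω_n = 7.9, so ζ = 7.9/(2·2.993) = 1.32.

ω_n = 2.99 rad/s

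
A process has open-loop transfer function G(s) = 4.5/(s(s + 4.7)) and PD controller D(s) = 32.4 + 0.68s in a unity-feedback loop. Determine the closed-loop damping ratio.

ζ = 0.321

Forward path: (32.4 + 0.68s)·4.5/(s(s+4.7)). The closed-loop characteristic equation is s² + (4.7 + 4.5·0.68)s + 4.5·32.4 = 0.
That is s² + 7.76s + 145.8 = 0, so ω_n = 12.07 rad/s and ζ = 7.76/(2·12.07) = 0.3213.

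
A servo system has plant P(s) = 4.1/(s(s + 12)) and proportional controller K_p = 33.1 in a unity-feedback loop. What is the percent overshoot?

The closed-loop denominator s² + 12s + 135.7 gives ω_n = √135.7 = 11.65 and ζ = 12/(2ω_n) = 0.515.
%OS = 100·exp(−πζ/√(1−ζ²)) = 100·exp(−π·0.515/√0.7347) = 15.1%.

15.1%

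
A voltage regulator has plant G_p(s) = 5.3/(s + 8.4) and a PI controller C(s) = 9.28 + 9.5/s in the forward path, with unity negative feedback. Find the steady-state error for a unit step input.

0

The open loop C(s)G_p(s) has a pole at the origin (type 1), so the static position error constant is infinite and e_ss = 1/(1+∞) = 0.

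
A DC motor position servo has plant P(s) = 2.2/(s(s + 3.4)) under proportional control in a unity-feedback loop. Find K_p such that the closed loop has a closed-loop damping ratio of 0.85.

Closed-loop characteristic equation: s² + 3.4s + K_p·2.2 = 0.
So ω_n = √(2.2K_p) and 2ζω_n = 3.4, giving ζ = 3.4/(2√(2.2K_p)).
Setting ζ = 0.85: √(2.2K_p) = 3.4/(2·0.85) = 2, so K_p = 4/2.2 = 1.82.

K_p = 1.82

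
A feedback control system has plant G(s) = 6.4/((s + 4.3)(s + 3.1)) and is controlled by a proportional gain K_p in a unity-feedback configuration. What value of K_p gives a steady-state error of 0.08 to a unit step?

K_p = 24

For a type-0 loop with proportional control, e_ss = 1/(1 + K_p·G(0)).
G(0) = 0.4801. Require 1/(1 + K_p·0.4801) = 0.08, so 1 + 0.4801·K_p = 12.5.
K_p = (12.5 − 1)/0.4801 = 24.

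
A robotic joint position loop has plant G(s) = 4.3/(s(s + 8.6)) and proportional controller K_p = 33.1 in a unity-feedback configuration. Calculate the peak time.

T_p = 0.282 s

Closed-loop characteristic equation: s² + 8.6s + 142.3 = 0, so ω_n = 11.93 rad/s and ζ = 8.6/(2·11.93) = 0.3604.
Damped frequency ω_d = ω_n√(1−ζ²) = 11.13 rad/s, so peak time T_p = π/ω_d = 0.282 s.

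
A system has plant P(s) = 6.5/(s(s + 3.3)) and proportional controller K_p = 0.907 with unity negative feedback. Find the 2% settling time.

Closed-loop characteristic equation: s² + 3.3s + 5.896 = 0, so ω_n = 2.428 rad/s and ζ = 3.3/(2·2.428) = 0.6796.
2% settling time T_s ≈ 4/(ζω_n) = 4/1.65 = 2.42 s.

T_s ≈ 2.42 s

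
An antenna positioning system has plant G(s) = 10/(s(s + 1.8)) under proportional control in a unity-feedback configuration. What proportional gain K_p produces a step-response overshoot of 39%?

From %OS = 100·exp(−πζ/√(1−ζ²)) = 39%, ζ = −ln(0.39)/√(π²+ln²(0.39)) = 0.2871.
Characteristic equation s² + 1.8s + 10K_p = 0 gives ζ = 1.8/(2√(10K_p)).
Setting ζ = 0.2871: √(10K_p) = 1.8/(2·0.2871) = 3.135, so K_p = 9.827/10 = 0.983.

K_p = 0.983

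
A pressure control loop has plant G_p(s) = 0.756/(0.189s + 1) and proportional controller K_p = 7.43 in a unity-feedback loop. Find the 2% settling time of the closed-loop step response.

Closed loop: T(s) = K_p·G_p/(1+K_p·G_p) = 5.617/(0.189s + 1 + 5.617), with pole at s = −(1 + 5.617)/0.189 = −35.01.
τ = 1/35.01 = 0.02856 s, so 2% settling time ≈ 4τ = 0.114 s.

T_s ≈ 0.114 s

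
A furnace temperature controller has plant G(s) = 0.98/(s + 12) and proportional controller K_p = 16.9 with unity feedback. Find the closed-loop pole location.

s = -28.56

Closed-loop transfer function: T(s) = K_p·G(s)/(1 + K_p·G(s)) = 16.56/(s + 12 + 16.56) = 16.56/(s + 28.56).
The closed-loop pole is at s = −28.56.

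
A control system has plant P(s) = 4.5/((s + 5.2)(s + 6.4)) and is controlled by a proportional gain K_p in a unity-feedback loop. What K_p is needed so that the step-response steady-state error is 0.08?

For a type-0 loop with proportional control, e_ss = 1/(1 + K_p·P(0)).
P(0) = 0.1352. Require 1/(1 + K_p·0.1352) = 0.08, so 1 + 0.1352·K_p = 12.5.
K_p = (12.5 − 1)/0.1352 = 85.

K_p = 85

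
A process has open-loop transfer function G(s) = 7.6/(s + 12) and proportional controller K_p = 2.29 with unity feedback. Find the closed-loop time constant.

Closed-loop transfer function: T(s) = K_p·G(s)/(1 + K_p·G(s)) = 17.4/(s + 12 + 17.4) = 17.4/(s + 29.4).
Time constant τ = 1/29.4 = 0.034 s.

τ = 0.034 s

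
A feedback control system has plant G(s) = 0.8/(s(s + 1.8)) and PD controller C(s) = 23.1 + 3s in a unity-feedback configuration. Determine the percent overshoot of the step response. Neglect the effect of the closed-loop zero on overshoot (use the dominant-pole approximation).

Forward path: (23.1 + 3s)·0.8/(s(s+1.8)). The closed-loop characteristic equation is s² + (1.8 + 0.8·3)s + 0.8·23.1 = 0.
That is s² + 4.2s + 18.48 = 0, so ω_n = 4.299 rad/s and ζ = 4.2/(2·4.299) = 0.4885.
%OS = 100·exp(−πζ/√(1−ζ²)) = 17.2%.

17.2%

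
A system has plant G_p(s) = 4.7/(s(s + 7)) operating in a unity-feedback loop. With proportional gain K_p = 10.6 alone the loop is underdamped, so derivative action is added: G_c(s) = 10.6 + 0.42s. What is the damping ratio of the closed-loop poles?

ζ = 0.636

Forward path: (10.6 + 0.42s)·4.7/(s(s+7)). The closed-loop characteristic equation is s² + (7 + 4.7·0.42)s + 4.7·10.6 = 0.
That is s² + 8.974s + 49.82 = 0, so ω_n = 7.058 rad/s and ζ = 8.974/(2·7.058) = 0.6357.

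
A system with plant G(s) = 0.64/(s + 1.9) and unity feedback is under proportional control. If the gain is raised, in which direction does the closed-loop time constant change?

Closed-loop pole is at s = −(1.9+K_p·0.64); larger K_p moves it further left, so τ = 1/(1.9+K_p·0.64) decreases.

decrease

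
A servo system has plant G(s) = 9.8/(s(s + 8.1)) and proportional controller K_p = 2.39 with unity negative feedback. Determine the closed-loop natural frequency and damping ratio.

With unity feedback the closed-loop characteristic equation is s² + 8.1s + 2.39·9.8 = s² + 8.1s + 23.42 = 0.
Matching s² + 2ζω_n s + ω_n²: ω_n = √23.42 = 4.84 rad/s and 2ζω_n = 8.1, so ζ = 8.1/(2·4.84) = 0.837.

ω_n = 4.84 rad/s, ζ = 0.837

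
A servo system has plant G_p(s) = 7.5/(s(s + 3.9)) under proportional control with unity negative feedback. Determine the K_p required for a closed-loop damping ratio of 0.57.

K_p = 1.56

Closed-loop characteristic equation: s² + 3.9s + K_p·7.5 = 0.
So ω_n = √(7.5K_p) and 2ζω_n = 3.9, giving ζ = 3.9/(2√(7.5K_p)).
Setting ζ = 0.57: √(7.5K_p) = 3.9/(2·0.57) = 3.421, so K_p = 11.7/7.5 = 1.56.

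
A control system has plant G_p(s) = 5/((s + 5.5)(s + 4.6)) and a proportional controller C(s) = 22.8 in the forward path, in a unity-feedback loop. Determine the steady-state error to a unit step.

0.182

The loop is type 0. Static position error constant K_pos = C(0)·G_p(0) = 22.8·0.1976 = 4.506.
Steady-state error to a unit step: e_ss = 1/(1+K_pos) = 1/5.506 = 0.182.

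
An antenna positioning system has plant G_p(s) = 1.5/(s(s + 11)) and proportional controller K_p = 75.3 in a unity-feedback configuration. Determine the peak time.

The closed-loop denominator s² + 11s + 112.9 gives ω_n = √112.9 = 10.63 and ζ = 11/(2ω_n) = 0.5175.
Damped frequency ω_d = ω_n√(1−ζ²) = 9.094 rad/s, so peak time T_p = π/ω_d = 0.345 s.

T_p = 0.345 s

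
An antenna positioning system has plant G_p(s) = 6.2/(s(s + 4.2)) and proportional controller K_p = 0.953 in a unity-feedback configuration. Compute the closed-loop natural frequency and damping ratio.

ω_n = 2.43 rad/s, ζ = 0.864

1 + K_p·G_p(s) = 0 gives s² + 4.2s + 5.909 = 0.
Matching s² + 2ζω_n s + ω_n²: ω_n = √5.909 = 2.431 rad/s and 2ζω_n = 4.2, so ζ = 4.2/(2·2.431) = 0.864.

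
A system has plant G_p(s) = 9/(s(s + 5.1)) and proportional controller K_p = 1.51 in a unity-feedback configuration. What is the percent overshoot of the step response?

4.93%

From 1 + K_pG_p(s) = 0: s² + 5.1s + 13.59 = 0 ⇒ ω_n = 3.686, ζ = 0.6917.
%OS = 100·exp(−πζ/√(1−ζ²)) = 100·exp(−π·0.6917/√0.5215) = 4.93%.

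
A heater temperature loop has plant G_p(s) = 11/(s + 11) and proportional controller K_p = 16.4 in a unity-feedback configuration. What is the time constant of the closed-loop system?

Closed-loop transfer function: T(s) = K_p·G_p(s)/(1 + K_p·G_p(s)) = 180.4/(s + 11 + 180.4) = 180.4/(s + 191.4).
Time constant τ = 1/191.4 = 0.00522 s.

τ = 0.00522 s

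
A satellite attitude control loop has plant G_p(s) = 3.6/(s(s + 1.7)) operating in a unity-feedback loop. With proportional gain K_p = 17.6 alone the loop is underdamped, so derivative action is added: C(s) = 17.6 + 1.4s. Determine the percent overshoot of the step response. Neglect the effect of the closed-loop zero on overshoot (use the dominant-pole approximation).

23%

Forward path: (17.6 + 1.4s)·3.6/(s(s+1.7)). The closed-loop characteristic equation is s² + (1.7 + 3.6·1.4)s + 3.6·17.6 = 0.
That is s² + 6.74s + 63.36 = 0, so ω_n = 7.96 rad/s and ζ = 6.74/(2·7.96) = 0.4234.
%OS = 100·exp(−πζ/√(1−ζ²)) = 23%.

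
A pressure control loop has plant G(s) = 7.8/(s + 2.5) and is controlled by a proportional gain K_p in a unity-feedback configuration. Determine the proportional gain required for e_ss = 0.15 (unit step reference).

Steady-state error for a unit step on this type-0 loop is 1/(1 + K_p·G(0)).
G(0) = 3.12. Require 1/(1 + K_p·3.12) = 0.15, so 1 + 3.12·K_p = 6.667.
K_p = (6.667 − 1)/3.12 = 1.82.

K_p = 1.82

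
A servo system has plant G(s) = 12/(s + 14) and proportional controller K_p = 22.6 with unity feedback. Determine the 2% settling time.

T_s ≈ 0.014 s

Closed-loop transfer function: T(s) = K_p·G(s)/(1 + K_p·G(s)) = 271.2/(s + 14 + 271.2) = 271.2/(s + 285.2).
Time constant τ = 1/285.2 = 0.003506 s, so the 2% settling time is about 4τ = 0.014 s.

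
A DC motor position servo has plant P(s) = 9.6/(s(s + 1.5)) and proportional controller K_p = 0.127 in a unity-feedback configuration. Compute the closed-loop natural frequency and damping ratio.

The closed-loop denominator is s(s+1.5) + 0.127·9.6 = s² + 1.5s + 1.219.
Matching s² + 2ζω_n s + ω_n²: ω_n = √1.219 = 1.104 rad/s and 2ζω_n = 1.5, so ζ = 1.5/(2·1.104) = 0.679.

ω_n = 1.1 rad/s, ζ = 0.679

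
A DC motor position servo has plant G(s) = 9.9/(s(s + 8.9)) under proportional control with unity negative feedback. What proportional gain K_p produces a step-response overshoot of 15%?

From %OS = 100·exp(−πζ/√(1−ζ²)) = 15%, ζ = −ln(0.15)/√(π²+ln²(0.15)) = 0.5169.
Characteristic equation s² + 8.9s + 9.9K_p = 0 gives ζ = 8.9/(2√(9.9K_p)).
Setting ζ = 0.5169: √(9.9K_p) = 8.9/(2·0.5169) = 8.609, so K_p = 74.11/9.9 = 7.49.

K_p = 7.49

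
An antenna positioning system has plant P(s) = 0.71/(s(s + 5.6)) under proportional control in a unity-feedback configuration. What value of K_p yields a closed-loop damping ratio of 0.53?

K_p = 39.3

Closed-loop characteristic equation: s² + 5.6s + K_p·0.71 = 0.
So ω_n = √(0.71K_p) and 2ζω_n = 5.6, giving ζ = 5.6/(2√(0.71K_p)).
Setting ζ = 0.53: √(0.71K_p) = 5.6/(2·0.53) = 5.283, so K_p = 27.91/0.71 = 39.3.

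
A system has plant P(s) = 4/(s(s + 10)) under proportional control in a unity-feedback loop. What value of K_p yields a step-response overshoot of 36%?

From %OS = 100·exp(−πζ/√(1−ζ²)) = 36%, ζ = −ln(0.36)/√(π²+ln²(0.36)) = 0.3093.
Characteristic equation s² + 10s + 4K_p = 0 gives ζ = 10/(2√(4K_p)).
Setting ζ = 0.3093: √(4K_p) = 10/(2·0.3093) = 16.17, so K_p = 261.4/4 = 65.3.

K_p = 65.3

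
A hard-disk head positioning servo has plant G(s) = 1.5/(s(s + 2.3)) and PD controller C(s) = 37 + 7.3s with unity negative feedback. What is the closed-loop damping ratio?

ζ = 0.889

Forward path: (37 + 7.3s)·1.5/(s(s+2.3)). The closed-loop characteristic equation is s² + (2.3 + 1.5·7.3)s + 1.5·37 = 0.
That is s² + 13.25s + 55.5 = 0, so ω_n = 7.45 rad/s and ζ = 13.25/(2·7.45) = 0.8893.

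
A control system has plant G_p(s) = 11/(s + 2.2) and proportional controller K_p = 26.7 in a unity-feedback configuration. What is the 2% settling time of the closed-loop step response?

Closed-loop transfer function: T(s) = K_p·G_p(s)/(1 + K_p·G_p(s)) = 293.7/(s + 2.2 + 293.7) = 293.7/(s + 295.9).
Time constant τ = 1/295.9 = 0.00338 s, so the 2% settling time is about 4τ = 0.0135 s.

T_s ≈ 0.0135 s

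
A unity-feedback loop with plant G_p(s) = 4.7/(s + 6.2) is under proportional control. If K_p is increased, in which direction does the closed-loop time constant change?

Closed-loop pole is at s = −(6.2+K_p·4.7); larger K_p moves it further left, so τ = 1/(6.2+K_p·4.7) decreases.

decrease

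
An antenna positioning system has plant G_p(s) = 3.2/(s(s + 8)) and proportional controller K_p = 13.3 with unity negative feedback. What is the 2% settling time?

T_s ≈ 1 s

The closed-loop denominator s² + 8s + 42.56 gives ω_n = √42.56 = 6.524 and ζ = 8/(2ω_n) = 0.6131.
2% settling time T_s ≈ 4/(ζω_n) = 4/4 = 1 s.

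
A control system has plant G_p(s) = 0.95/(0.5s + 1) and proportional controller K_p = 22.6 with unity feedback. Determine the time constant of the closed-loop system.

τ = 0.0223 s

Closed loop: T(s) = K_p·G_p/(1+K_p·G_p) = 21.47/(0.5s + 1 + 21.47), with pole at s = −(1 + 21.47)/0.5 = −44.94.
Closed-loop time constant τ = 1/44.94 = 0.0223 s.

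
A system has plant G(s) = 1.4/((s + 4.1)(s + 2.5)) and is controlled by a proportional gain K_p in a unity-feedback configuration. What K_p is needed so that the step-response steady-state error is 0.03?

K_p = 237

For a type-0 loop with proportional control, e_ss = 1/(1 + K_p·G(0)).
G(0) = 0.1366. Require 1/(1 + K_p·0.1366) = 0.03, so 1 + 0.1366·K_p = 33.33.
K_p = (33.33 − 1)/0.1366 = 237.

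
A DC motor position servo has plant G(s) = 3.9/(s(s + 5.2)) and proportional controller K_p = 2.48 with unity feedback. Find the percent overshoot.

From 1 + K_pG(s) = 0: s² + 5.2s + 9.672 = 0 ⇒ ω_n = 3.11, ζ = 0.836.
%OS = 100·exp(−πζ/√(1−ζ²)) = 100·exp(−π·0.836/√0.3011) = 0.834%.

0.834%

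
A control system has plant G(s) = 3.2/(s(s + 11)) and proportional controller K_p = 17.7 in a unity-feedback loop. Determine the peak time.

The closed-loop denominator s² + 11s + 56.64 gives ω_n = √56.64 = 7.526 and ζ = 11/(2ω_n) = 0.7308.
Damped frequency ω_d = ω_n√(1−ζ²) = 5.137 rad/s, so peak time T_p = π/ω_d = 0.612 s.

T_p = 0.612 s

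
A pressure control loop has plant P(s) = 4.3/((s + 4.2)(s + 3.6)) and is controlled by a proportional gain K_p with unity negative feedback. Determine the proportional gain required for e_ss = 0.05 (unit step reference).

Steady-state error for a unit step on this type-0 loop is 1/(1 + K_p·P(0)).
P(0) = 0.2844. Require 1/(1 + K_p·0.2844) = 0.05, so 1 + 0.2844·K_p = 20.
K_p = (20 − 1)/0.2844 = 66.8.

K_p = 66.8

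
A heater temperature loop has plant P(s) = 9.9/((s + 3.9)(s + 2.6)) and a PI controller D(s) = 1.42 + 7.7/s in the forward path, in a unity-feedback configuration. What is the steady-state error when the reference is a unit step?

0

The open loop D(s)P(s) has a pole at the origin (type 1), so the static position error constant is infinite and e_ss = 1/(1+∞) = 0.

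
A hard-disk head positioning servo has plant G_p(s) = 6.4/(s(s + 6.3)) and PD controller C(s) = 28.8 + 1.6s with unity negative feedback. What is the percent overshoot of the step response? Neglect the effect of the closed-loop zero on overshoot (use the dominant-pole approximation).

8.95%

Forward path: (28.8 + 1.6s)·6.4/(s(s+6.3)). The closed-loop characteristic equation is s² + (6.3 + 6.4·1.6)s + 6.4·28.8 = 0.
That is s² + 16.54s + 184.3 = 0, so ω_n = 13.58 rad/s and ζ = 16.54/(2·13.58) = 0.6091.
%OS = 100·exp(−πζ/√(1−ζ²)) = 8.95%.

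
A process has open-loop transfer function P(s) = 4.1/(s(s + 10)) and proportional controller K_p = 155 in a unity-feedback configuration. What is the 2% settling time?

T_s ≈ 0.8 s

The closed-loop denominator s² + 10s + 635.5 gives ω_n = √635.5 = 25.21 and ζ = 10/(2ω_n) = 0.1983.
2% settling time T_s ≈ 4/(ζω_n) = 4/5 = 0.8 s.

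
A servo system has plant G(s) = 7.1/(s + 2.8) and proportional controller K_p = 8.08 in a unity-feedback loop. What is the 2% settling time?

Closed-loop transfer function: T(s) = K_p·G(s)/(1 + K_p·G(s)) = 57.37/(s + 2.8 + 57.37) = 57.37/(s + 60.17).
Time constant τ = 1/60.17 = 0.01662 s, so the 2% settling time is about 4τ = 0.0665 s.

T_s ≈ 0.0665 s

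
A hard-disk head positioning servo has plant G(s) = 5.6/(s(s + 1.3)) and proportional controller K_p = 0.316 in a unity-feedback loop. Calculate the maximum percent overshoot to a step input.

From 1 + K_pG(s) = 0: s² + 1.3s + 1.77 = 0 ⇒ ω_n = 1.33, ζ = 0.4886.
%OS = 100·exp(−πζ/√(1−ζ²)) = 100·exp(−π·0.4886/√0.7612) = 17.2%.

17.2%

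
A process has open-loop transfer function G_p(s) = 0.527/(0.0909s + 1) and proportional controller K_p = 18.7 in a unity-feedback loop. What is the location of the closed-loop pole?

Closed loop: T(s) = K_p·G_p/(1+K_p·G_p) = 9.855/(0.0909s + 1 + 9.855), with pole at s = −(1 + 9.855)/0.0909 = −119.4.

s = -119.4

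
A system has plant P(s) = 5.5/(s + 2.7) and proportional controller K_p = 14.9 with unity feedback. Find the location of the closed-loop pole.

s = -84.65

Closed-loop transfer function: T(s) = K_p·P(s)/(1 + K_p·P(s)) = 81.95/(s + 2.7 + 81.95) = 81.95/(s + 84.65).
The closed-loop pole is at s = −84.65.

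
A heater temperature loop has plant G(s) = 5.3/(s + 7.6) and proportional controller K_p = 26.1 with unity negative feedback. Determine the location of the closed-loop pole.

s = -145.9

Closed-loop transfer function: T(s) = K_p·G(s)/(1 + K_p·G(s)) = 138.3/(s + 7.6 + 138.3) = 138.3/(s + 145.9).
The closed-loop pole is at s = −145.9.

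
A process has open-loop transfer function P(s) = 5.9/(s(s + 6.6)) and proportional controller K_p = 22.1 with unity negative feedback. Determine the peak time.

From 1 + K_pP(s) = 0: s² + 6.6s + 130.4 = 0 ⇒ ω_n = 11.42, ζ = 0.289.
Damped frequency ω_d = ω_n√(1−ζ²) = 10.93 rad/s, so peak time T_p = π/ω_d = 0.287 s.

T_p = 0.287 s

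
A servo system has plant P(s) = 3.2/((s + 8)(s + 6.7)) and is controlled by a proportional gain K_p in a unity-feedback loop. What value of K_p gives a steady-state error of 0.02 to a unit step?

K_p = 821

For a type-0 loop with proportional control, e_ss = 1/(1 + K_p·P(0)).
P(0) = 0.0597. Require 1/(1 + K_p·0.0597) = 0.02, so 1 + 0.0597·K_p = 50.
K_p = (50 − 1)/0.0597 = 821.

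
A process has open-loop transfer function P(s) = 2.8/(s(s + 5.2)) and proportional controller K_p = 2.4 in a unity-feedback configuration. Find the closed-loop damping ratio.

The closed-loop denominator is s(s+5.2) + 2.4·2.8 = s² + 5.2s + 6.72.
Matching s² + 2ζω_n s + ω_n²: ω_n = √6.72 = 2.592 rad/s and 2ζω_n = 5.2, so ζ = 5.2/(2·2.592) = 1.

ζ = 1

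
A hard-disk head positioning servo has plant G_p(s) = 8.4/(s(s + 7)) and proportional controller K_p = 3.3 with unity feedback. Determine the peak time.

T_p = 0.799 s

From 1 + K_pG_p(s) = 0: s² + 7s + 27.72 = 0 ⇒ ω_n = 5.265, ζ = 0.6648.
Damped frequency ω_d = ω_n√(1−ζ²) = 3.933 rad/s, so peak time T_p = π/ω_d = 0.799 s.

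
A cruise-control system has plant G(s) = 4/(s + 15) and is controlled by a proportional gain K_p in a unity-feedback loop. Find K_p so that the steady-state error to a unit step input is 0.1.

K_p = 33.8

For a type-0 loop with proportional control, e_ss = 1/(1 + K_p·G(0)).
G(0) = 0.2667. Require 1/(1 + K_p·0.2667) = 0.1, so 1 + 0.2667·K_p = 10.
K_p = (10 − 1)/0.2667 = 33.8.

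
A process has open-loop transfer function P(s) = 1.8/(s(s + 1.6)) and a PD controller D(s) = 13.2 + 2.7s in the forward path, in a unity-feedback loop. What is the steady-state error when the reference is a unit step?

The open loop D(s)P(s) has a pole at the origin (type 1), so the static position error constant is infinite and e_ss = 1/(1+∞) = 0.

0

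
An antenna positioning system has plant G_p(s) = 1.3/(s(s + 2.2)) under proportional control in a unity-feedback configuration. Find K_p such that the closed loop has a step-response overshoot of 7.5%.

From %OS = 100·exp(−πζ/√(1−ζ²)) = 7.5%, ζ = −ln(0.075)/√(π²+ln²(0.075)) = 0.6362.
Characteristic equation s² + 2.2s + 1.3K_p = 0 gives ζ = 2.2/(2√(1.3K_p)).
Setting ζ = 0.6362: √(1.3K_p) = 2.2/(2·0.6362) = 1.729, so K_p = 2.99/1.3 = 2.3.

K_p = 2.3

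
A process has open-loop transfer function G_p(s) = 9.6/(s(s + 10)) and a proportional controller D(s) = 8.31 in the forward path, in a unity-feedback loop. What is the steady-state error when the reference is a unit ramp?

0.125

The loop has one pole at the origin (type 1). Velocity error constant K_v = lim_{s→0} s·D(s)G_p(s) = 8.31·9.6/10 = 7.978.
Steady-state error to a unit ramp: e_ss = 1/K_v = 0.125.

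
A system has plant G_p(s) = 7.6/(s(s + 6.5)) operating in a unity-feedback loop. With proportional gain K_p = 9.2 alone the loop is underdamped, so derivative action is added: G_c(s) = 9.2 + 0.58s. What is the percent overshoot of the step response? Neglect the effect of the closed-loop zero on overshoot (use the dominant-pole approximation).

Forward path: (9.2 + 0.58s)·7.6/(s(s+6.5)). The closed-loop characteristic equation is s² + (6.5 + 7.6·0.58)s + 7.6·9.2 = 0.
That is s² + 10.91s + 69.92 = 0, so ω_n = 8.362 rad/s and ζ = 10.91/(2·8.362) = 0.6523.
%OS = 100·exp(−πζ/√(1−ζ²)) = 6.7%.

6.7%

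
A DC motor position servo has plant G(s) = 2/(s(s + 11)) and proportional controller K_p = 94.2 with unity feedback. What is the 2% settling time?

The closed-loop denominator s² + 11s + 188.4 gives ω_n = √188.4 = 13.73 and ζ = 11/(2ω_n) = 0.4007.
2% settling time T_s ≈ 4/(ζω_n) = 4/5.5 = 0.727 s.

T_s ≈ 0.727 s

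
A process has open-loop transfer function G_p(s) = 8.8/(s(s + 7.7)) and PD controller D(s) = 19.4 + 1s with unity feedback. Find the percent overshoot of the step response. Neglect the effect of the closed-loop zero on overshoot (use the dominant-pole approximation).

Forward path: (19.4 + 1s)·8.8/(s(s+7.7)). The closed-loop characteristic equation is s² + (7.7 + 8.8·1)s + 8.8·19.4 = 0.
That is s² + 16.5s + 170.7 = 0, so ω_n = 13.07 rad/s and ζ = 16.5/(2·13.07) = 0.6314.
%OS = 100·exp(−πζ/√(1−ζ²)) = 7.75%.

7.75%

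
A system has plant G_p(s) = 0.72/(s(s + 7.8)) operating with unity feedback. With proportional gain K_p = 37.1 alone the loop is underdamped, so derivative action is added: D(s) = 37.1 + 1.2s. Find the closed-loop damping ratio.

ζ = 0.838

Forward path: (37.1 + 1.2s)·0.72/(s(s+7.8)). The closed-loop characteristic equation is s² + (7.8 + 0.72·1.2)s + 0.72·37.1 = 0.
That is s² + 8.664s + 26.71 = 0, so ω_n = 5.168 rad/s and ζ = 8.664/(2·5.168) = 0.8382.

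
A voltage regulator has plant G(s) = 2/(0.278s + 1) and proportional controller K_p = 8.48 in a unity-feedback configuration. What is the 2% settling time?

T_s ≈ 0.0619 s

Closed loop: T(s) = K_p·G/(1+K_p·G) = 16.96/(0.278s + 1 + 16.96), with pole at s = −(1 + 16.96)/0.278 = −64.6.
τ = 1/64.6 = 0.01548 s, so 2% settling time ≈ 4τ = 0.0619 s.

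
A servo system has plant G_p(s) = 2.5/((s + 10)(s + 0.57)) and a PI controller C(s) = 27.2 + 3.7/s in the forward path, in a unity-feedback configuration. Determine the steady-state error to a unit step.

The open loop C(s)G_p(s) has a pole at the origin (type 1), so the static position error constant is infinite and e_ss = 1/(1+∞) = 0.

0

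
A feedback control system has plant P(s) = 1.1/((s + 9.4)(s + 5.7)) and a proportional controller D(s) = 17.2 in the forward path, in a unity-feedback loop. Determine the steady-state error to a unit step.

The loop is type 0. Static position error constant K_pos = D(0)·P(0) = 17.2·0.02053 = 0.3531.
Steady-state error to a unit step: e_ss = 1/(1+K_pos) = 1/1.353 = 0.739.

0.739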